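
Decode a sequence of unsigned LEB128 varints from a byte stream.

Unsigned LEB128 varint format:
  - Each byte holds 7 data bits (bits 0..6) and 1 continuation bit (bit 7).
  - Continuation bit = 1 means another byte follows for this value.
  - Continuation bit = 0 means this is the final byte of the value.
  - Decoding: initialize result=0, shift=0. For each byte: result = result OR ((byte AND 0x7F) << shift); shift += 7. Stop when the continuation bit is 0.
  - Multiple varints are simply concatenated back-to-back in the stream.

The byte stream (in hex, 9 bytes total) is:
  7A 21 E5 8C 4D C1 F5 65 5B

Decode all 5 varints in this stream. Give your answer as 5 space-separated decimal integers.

Answer: 122 33 1263205 1669825 91

Derivation:
  byte[0]=0x7A cont=0 payload=0x7A=122: acc |= 122<<0 -> acc=122 shift=7 [end]
Varint 1: bytes[0:1] = 7A -> value 122 (1 byte(s))
  byte[1]=0x21 cont=0 payload=0x21=33: acc |= 33<<0 -> acc=33 shift=7 [end]
Varint 2: bytes[1:2] = 21 -> value 33 (1 byte(s))
  byte[2]=0xE5 cont=1 payload=0x65=101: acc |= 101<<0 -> acc=101 shift=7
  byte[3]=0x8C cont=1 payload=0x0C=12: acc |= 12<<7 -> acc=1637 shift=14
  byte[4]=0x4D cont=0 payload=0x4D=77: acc |= 77<<14 -> acc=1263205 shift=21 [end]
Varint 3: bytes[2:5] = E5 8C 4D -> value 1263205 (3 byte(s))
  byte[5]=0xC1 cont=1 payload=0x41=65: acc |= 65<<0 -> acc=65 shift=7
  byte[6]=0xF5 cont=1 payload=0x75=117: acc |= 117<<7 -> acc=15041 shift=14
  byte[7]=0x65 cont=0 payload=0x65=101: acc |= 101<<14 -> acc=1669825 shift=21 [end]
Varint 4: bytes[5:8] = C1 F5 65 -> value 1669825 (3 byte(s))
  byte[8]=0x5B cont=0 payload=0x5B=91: acc |= 91<<0 -> acc=91 shift=7 [end]
Varint 5: bytes[8:9] = 5B -> value 91 (1 byte(s))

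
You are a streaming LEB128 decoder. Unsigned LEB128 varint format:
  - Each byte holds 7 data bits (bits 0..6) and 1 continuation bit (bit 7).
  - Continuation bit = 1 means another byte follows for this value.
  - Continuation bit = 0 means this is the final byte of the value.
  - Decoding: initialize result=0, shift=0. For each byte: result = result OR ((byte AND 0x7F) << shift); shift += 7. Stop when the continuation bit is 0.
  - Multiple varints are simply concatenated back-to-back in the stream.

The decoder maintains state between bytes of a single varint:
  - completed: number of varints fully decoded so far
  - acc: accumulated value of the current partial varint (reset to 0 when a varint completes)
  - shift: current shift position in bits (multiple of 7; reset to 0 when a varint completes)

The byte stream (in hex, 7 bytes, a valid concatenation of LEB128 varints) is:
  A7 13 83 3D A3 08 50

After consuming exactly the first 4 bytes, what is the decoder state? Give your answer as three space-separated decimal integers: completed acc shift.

byte[0]=0xA7 cont=1 payload=0x27: acc |= 39<<0 -> completed=0 acc=39 shift=7
byte[1]=0x13 cont=0 payload=0x13: varint #1 complete (value=2471); reset -> completed=1 acc=0 shift=0
byte[2]=0x83 cont=1 payload=0x03: acc |= 3<<0 -> completed=1 acc=3 shift=7
byte[3]=0x3D cont=0 payload=0x3D: varint #2 complete (value=7811); reset -> completed=2 acc=0 shift=0

Answer: 2 0 0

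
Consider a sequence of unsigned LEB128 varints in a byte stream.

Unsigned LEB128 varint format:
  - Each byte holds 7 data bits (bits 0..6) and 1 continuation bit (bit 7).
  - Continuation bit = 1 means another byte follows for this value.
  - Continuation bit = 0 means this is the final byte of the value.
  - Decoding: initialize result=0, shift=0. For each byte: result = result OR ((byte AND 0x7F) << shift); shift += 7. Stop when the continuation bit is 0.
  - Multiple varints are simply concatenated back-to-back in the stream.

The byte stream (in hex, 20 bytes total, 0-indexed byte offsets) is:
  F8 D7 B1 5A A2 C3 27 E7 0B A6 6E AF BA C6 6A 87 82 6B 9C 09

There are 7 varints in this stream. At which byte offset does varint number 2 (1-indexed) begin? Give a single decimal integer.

  byte[0]=0xF8 cont=1 payload=0x78=120: acc |= 120<<0 -> acc=120 shift=7
  byte[1]=0xD7 cont=1 payload=0x57=87: acc |= 87<<7 -> acc=11256 shift=14
  byte[2]=0xB1 cont=1 payload=0x31=49: acc |= 49<<14 -> acc=814072 shift=21
  byte[3]=0x5A cont=0 payload=0x5A=90: acc |= 90<<21 -> acc=189557752 shift=28 [end]
Varint 1: bytes[0:4] = F8 D7 B1 5A -> value 189557752 (4 byte(s))
  byte[4]=0xA2 cont=1 payload=0x22=34: acc |= 34<<0 -> acc=34 shift=7
  byte[5]=0xC3 cont=1 payload=0x43=67: acc |= 67<<7 -> acc=8610 shift=14
  byte[6]=0x27 cont=0 payload=0x27=39: acc |= 39<<14 -> acc=647586 shift=21 [end]
Varint 2: bytes[4:7] = A2 C3 27 -> value 647586 (3 byte(s))
  byte[7]=0xE7 cont=1 payload=0x67=103: acc |= 103<<0 -> acc=103 shift=7
  byte[8]=0x0B cont=0 payload=0x0B=11: acc |= 11<<7 -> acc=1511 shift=14 [end]
Varint 3: bytes[7:9] = E7 0B -> value 1511 (2 byte(s))
  byte[9]=0xA6 cont=1 payload=0x26=38: acc |= 38<<0 -> acc=38 shift=7
  byte[10]=0x6E cont=0 payload=0x6E=110: acc |= 110<<7 -> acc=14118 shift=14 [end]
Varint 4: bytes[9:11] = A6 6E -> value 14118 (2 byte(s))
  byte[11]=0xAF cont=1 payload=0x2F=47: acc |= 47<<0 -> acc=47 shift=7
  byte[12]=0xBA cont=1 payload=0x3A=58: acc |= 58<<7 -> acc=7471 shift=14
  byte[13]=0xC6 cont=1 payload=0x46=70: acc |= 70<<14 -> acc=1154351 shift=21
  byte[14]=0x6A cont=0 payload=0x6A=106: acc |= 106<<21 -> acc=223452463 shift=28 [end]
Varint 5: bytes[11:15] = AF BA C6 6A -> value 223452463 (4 byte(s))
  byte[15]=0x87 cont=1 payload=0x07=7: acc |= 7<<0 -> acc=7 shift=7
  byte[16]=0x82 cont=1 payload=0x02=2: acc |= 2<<7 -> acc=263 shift=14
  byte[17]=0x6B cont=0 payload=0x6B=107: acc |= 107<<14 -> acc=1753351 shift=21 [end]
Varint 6: bytes[15:18] = 87 82 6B -> value 1753351 (3 byte(s))
  byte[18]=0x9C cont=1 payload=0x1C=28: acc |= 28<<0 -> acc=28 shift=7
  byte[19]=0x09 cont=0 payload=0x09=9: acc |= 9<<7 -> acc=1180 shift=14 [end]
Varint 7: bytes[18:20] = 9C 09 -> value 1180 (2 byte(s))

Answer: 4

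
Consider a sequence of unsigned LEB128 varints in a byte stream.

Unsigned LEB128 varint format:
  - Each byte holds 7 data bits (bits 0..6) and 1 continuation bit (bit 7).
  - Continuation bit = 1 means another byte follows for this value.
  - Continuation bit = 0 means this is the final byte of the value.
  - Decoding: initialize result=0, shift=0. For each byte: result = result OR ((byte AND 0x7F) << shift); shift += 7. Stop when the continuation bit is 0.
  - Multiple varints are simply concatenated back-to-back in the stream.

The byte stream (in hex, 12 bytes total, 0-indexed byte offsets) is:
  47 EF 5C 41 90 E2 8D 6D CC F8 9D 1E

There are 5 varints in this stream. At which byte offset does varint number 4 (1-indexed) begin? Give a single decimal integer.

Answer: 4

Derivation:
  byte[0]=0x47 cont=0 payload=0x47=71: acc |= 71<<0 -> acc=71 shift=7 [end]
Varint 1: bytes[0:1] = 47 -> value 71 (1 byte(s))
  byte[1]=0xEF cont=1 payload=0x6F=111: acc |= 111<<0 -> acc=111 shift=7
  byte[2]=0x5C cont=0 payload=0x5C=92: acc |= 92<<7 -> acc=11887 shift=14 [end]
Varint 2: bytes[1:3] = EF 5C -> value 11887 (2 byte(s))
  byte[3]=0x41 cont=0 payload=0x41=65: acc |= 65<<0 -> acc=65 shift=7 [end]
Varint 3: bytes[3:4] = 41 -> value 65 (1 byte(s))
  byte[4]=0x90 cont=1 payload=0x10=16: acc |= 16<<0 -> acc=16 shift=7
  byte[5]=0xE2 cont=1 payload=0x62=98: acc |= 98<<7 -> acc=12560 shift=14
  byte[6]=0x8D cont=1 payload=0x0D=13: acc |= 13<<14 -> acc=225552 shift=21
  byte[7]=0x6D cont=0 payload=0x6D=109: acc |= 109<<21 -> acc=228815120 shift=28 [end]
Varint 4: bytes[4:8] = 90 E2 8D 6D -> value 228815120 (4 byte(s))
  byte[8]=0xCC cont=1 payload=0x4C=76: acc |= 76<<0 -> acc=76 shift=7
  byte[9]=0xF8 cont=1 payload=0x78=120: acc |= 120<<7 -> acc=15436 shift=14
  byte[10]=0x9D cont=1 payload=0x1D=29: acc |= 29<<14 -> acc=490572 shift=21
  byte[11]=0x1E cont=0 payload=0x1E=30: acc |= 30<<21 -> acc=63405132 shift=28 [end]
Varint 5: bytes[8:12] = CC F8 9D 1E -> value 63405132 (4 byte(s))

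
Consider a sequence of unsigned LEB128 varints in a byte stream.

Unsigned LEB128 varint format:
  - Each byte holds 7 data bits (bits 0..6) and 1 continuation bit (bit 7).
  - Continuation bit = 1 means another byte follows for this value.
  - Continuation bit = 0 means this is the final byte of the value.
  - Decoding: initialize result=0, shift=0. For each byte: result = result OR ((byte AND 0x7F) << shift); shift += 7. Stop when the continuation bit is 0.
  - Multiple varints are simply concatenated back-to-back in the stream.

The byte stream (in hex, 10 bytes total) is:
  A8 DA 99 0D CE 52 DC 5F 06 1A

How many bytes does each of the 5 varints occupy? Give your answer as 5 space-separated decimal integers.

  byte[0]=0xA8 cont=1 payload=0x28=40: acc |= 40<<0 -> acc=40 shift=7
  byte[1]=0xDA cont=1 payload=0x5A=90: acc |= 90<<7 -> acc=11560 shift=14
  byte[2]=0x99 cont=1 payload=0x19=25: acc |= 25<<14 -> acc=421160 shift=21
  byte[3]=0x0D cont=0 payload=0x0D=13: acc |= 13<<21 -> acc=27684136 shift=28 [end]
Varint 1: bytes[0:4] = A8 DA 99 0D -> value 27684136 (4 byte(s))
  byte[4]=0xCE cont=1 payload=0x4E=78: acc |= 78<<0 -> acc=78 shift=7
  byte[5]=0x52 cont=0 payload=0x52=82: acc |= 82<<7 -> acc=10574 shift=14 [end]
Varint 2: bytes[4:6] = CE 52 -> value 10574 (2 byte(s))
  byte[6]=0xDC cont=1 payload=0x5C=92: acc |= 92<<0 -> acc=92 shift=7
  byte[7]=0x5F cont=0 payload=0x5F=95: acc |= 95<<7 -> acc=12252 shift=14 [end]
Varint 3: bytes[6:8] = DC 5F -> value 12252 (2 byte(s))
  byte[8]=0x06 cont=0 payload=0x06=6: acc |= 6<<0 -> acc=6 shift=7 [end]
Varint 4: bytes[8:9] = 06 -> value 6 (1 byte(s))
  byte[9]=0x1A cont=0 payload=0x1A=26: acc |= 26<<0 -> acc=26 shift=7 [end]
Varint 5: bytes[9:10] = 1A -> value 26 (1 byte(s))

Answer: 4 2 2 1 1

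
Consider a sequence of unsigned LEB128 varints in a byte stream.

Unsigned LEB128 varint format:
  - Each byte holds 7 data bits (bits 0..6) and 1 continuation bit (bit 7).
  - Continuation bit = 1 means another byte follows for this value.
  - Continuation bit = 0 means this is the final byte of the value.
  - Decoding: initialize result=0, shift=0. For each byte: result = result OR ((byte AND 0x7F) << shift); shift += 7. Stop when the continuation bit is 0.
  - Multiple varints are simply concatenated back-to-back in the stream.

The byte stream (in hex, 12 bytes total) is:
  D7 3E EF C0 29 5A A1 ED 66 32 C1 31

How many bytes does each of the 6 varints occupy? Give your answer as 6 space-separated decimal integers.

  byte[0]=0xD7 cont=1 payload=0x57=87: acc |= 87<<0 -> acc=87 shift=7
  byte[1]=0x3E cont=0 payload=0x3E=62: acc |= 62<<7 -> acc=8023 shift=14 [end]
Varint 1: bytes[0:2] = D7 3E -> value 8023 (2 byte(s))
  byte[2]=0xEF cont=1 payload=0x6F=111: acc |= 111<<0 -> acc=111 shift=7
  byte[3]=0xC0 cont=1 payload=0x40=64: acc |= 64<<7 -> acc=8303 shift=14
  byte[4]=0x29 cont=0 payload=0x29=41: acc |= 41<<14 -> acc=680047 shift=21 [end]
Varint 2: bytes[2:5] = EF C0 29 -> value 680047 (3 byte(s))
  byte[5]=0x5A cont=0 payload=0x5A=90: acc |= 90<<0 -> acc=90 shift=7 [end]
Varint 3: bytes[5:6] = 5A -> value 90 (1 byte(s))
  byte[6]=0xA1 cont=1 payload=0x21=33: acc |= 33<<0 -> acc=33 shift=7
  byte[7]=0xED cont=1 payload=0x6D=109: acc |= 109<<7 -> acc=13985 shift=14
  byte[8]=0x66 cont=0 payload=0x66=102: acc |= 102<<14 -> acc=1685153 shift=21 [end]
Varint 4: bytes[6:9] = A1 ED 66 -> value 1685153 (3 byte(s))
  byte[9]=0x32 cont=0 payload=0x32=50: acc |= 50<<0 -> acc=50 shift=7 [end]
Varint 5: bytes[9:10] = 32 -> value 50 (1 byte(s))
  byte[10]=0xC1 cont=1 payload=0x41=65: acc |= 65<<0 -> acc=65 shift=7
  byte[11]=0x31 cont=0 payload=0x31=49: acc |= 49<<7 -> acc=6337 shift=14 [end]
Varint 6: bytes[10:12] = C1 31 -> value 6337 (2 byte(s))

Answer: 2 3 1 3 1 2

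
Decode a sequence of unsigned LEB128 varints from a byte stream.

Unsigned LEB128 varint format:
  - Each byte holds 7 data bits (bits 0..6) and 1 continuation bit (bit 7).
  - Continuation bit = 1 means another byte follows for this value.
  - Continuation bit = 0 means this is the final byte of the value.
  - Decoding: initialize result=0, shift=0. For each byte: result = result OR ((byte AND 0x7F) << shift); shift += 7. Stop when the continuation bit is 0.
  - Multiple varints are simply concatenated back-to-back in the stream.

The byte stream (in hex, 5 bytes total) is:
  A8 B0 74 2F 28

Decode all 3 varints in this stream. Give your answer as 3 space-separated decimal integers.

Answer: 1906728 47 40

Derivation:
  byte[0]=0xA8 cont=1 payload=0x28=40: acc |= 40<<0 -> acc=40 shift=7
  byte[1]=0xB0 cont=1 payload=0x30=48: acc |= 48<<7 -> acc=6184 shift=14
  byte[2]=0x74 cont=0 payload=0x74=116: acc |= 116<<14 -> acc=1906728 shift=21 [end]
Varint 1: bytes[0:3] = A8 B0 74 -> value 1906728 (3 byte(s))
  byte[3]=0x2F cont=0 payload=0x2F=47: acc |= 47<<0 -> acc=47 shift=7 [end]
Varint 2: bytes[3:4] = 2F -> value 47 (1 byte(s))
  byte[4]=0x28 cont=0 payload=0x28=40: acc |= 40<<0 -> acc=40 shift=7 [end]
Varint 3: bytes[4:5] = 28 -> value 40 (1 byte(s))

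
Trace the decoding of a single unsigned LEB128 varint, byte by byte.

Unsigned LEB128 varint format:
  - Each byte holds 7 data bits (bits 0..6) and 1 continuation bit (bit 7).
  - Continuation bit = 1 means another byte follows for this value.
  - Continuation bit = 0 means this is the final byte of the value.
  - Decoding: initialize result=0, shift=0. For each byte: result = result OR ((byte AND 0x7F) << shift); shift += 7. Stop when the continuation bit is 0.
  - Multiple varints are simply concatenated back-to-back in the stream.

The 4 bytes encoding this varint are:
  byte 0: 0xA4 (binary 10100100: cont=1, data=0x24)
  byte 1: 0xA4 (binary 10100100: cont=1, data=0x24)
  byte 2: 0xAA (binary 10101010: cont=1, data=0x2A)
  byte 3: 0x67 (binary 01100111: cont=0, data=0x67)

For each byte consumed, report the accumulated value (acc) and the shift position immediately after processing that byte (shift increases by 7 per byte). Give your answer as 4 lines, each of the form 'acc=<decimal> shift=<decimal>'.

byte 0=0xA4: payload=0x24=36, contrib = 36<<0 = 36; acc -> 36, shift -> 7
byte 1=0xA4: payload=0x24=36, contrib = 36<<7 = 4608; acc -> 4644, shift -> 14
byte 2=0xAA: payload=0x2A=42, contrib = 42<<14 = 688128; acc -> 692772, shift -> 21
byte 3=0x67: payload=0x67=103, contrib = 103<<21 = 216006656; acc -> 216699428, shift -> 28

Answer: acc=36 shift=7
acc=4644 shift=14
acc=692772 shift=21
acc=216699428 shift=28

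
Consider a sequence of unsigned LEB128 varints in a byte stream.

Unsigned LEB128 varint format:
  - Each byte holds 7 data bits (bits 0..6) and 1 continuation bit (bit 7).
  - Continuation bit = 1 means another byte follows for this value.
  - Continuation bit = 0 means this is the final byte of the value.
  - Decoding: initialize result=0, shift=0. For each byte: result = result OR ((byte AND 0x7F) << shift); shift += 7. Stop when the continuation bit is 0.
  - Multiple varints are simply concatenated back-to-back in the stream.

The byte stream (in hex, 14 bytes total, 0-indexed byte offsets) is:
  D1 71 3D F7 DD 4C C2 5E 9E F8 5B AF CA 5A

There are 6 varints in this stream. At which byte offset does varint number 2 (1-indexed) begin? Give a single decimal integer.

Answer: 2

Derivation:
  byte[0]=0xD1 cont=1 payload=0x51=81: acc |= 81<<0 -> acc=81 shift=7
  byte[1]=0x71 cont=0 payload=0x71=113: acc |= 113<<7 -> acc=14545 shift=14 [end]
Varint 1: bytes[0:2] = D1 71 -> value 14545 (2 byte(s))
  byte[2]=0x3D cont=0 payload=0x3D=61: acc |= 61<<0 -> acc=61 shift=7 [end]
Varint 2: bytes[2:3] = 3D -> value 61 (1 byte(s))
  byte[3]=0xF7 cont=1 payload=0x77=119: acc |= 119<<0 -> acc=119 shift=7
  byte[4]=0xDD cont=1 payload=0x5D=93: acc |= 93<<7 -> acc=12023 shift=14
  byte[5]=0x4C cont=0 payload=0x4C=76: acc |= 76<<14 -> acc=1257207 shift=21 [end]
Varint 3: bytes[3:6] = F7 DD 4C -> value 1257207 (3 byte(s))
  byte[6]=0xC2 cont=1 payload=0x42=66: acc |= 66<<0 -> acc=66 shift=7
  byte[7]=0x5E cont=0 payload=0x5E=94: acc |= 94<<7 -> acc=12098 shift=14 [end]
Varint 4: bytes[6:8] = C2 5E -> value 12098 (2 byte(s))
  byte[8]=0x9E cont=1 payload=0x1E=30: acc |= 30<<0 -> acc=30 shift=7
  byte[9]=0xF8 cont=1 payload=0x78=120: acc |= 120<<7 -> acc=15390 shift=14
  byte[10]=0x5B cont=0 payload=0x5B=91: acc |= 91<<14 -> acc=1506334 shift=21 [end]
Varint 5: bytes[8:11] = 9E F8 5B -> value 1506334 (3 byte(s))
  byte[11]=0xAF cont=1 payload=0x2F=47: acc |= 47<<0 -> acc=47 shift=7
  byte[12]=0xCA cont=1 payload=0x4A=74: acc |= 74<<7 -> acc=9519 shift=14
  byte[13]=0x5A cont=0 payload=0x5A=90: acc |= 90<<14 -> acc=1484079 shift=21 [end]
Varint 6: bytes[11:14] = AF CA 5A -> value 1484079 (3 byte(s))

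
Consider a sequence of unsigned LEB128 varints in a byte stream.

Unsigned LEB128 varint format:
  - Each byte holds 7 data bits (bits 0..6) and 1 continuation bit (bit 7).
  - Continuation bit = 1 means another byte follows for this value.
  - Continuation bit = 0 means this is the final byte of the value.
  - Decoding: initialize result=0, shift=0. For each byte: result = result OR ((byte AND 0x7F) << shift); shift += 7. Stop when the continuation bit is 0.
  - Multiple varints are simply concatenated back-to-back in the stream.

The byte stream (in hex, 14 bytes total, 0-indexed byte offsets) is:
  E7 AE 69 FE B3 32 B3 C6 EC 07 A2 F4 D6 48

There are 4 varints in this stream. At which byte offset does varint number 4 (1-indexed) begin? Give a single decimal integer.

Answer: 10

Derivation:
  byte[0]=0xE7 cont=1 payload=0x67=103: acc |= 103<<0 -> acc=103 shift=7
  byte[1]=0xAE cont=1 payload=0x2E=46: acc |= 46<<7 -> acc=5991 shift=14
  byte[2]=0x69 cont=0 payload=0x69=105: acc |= 105<<14 -> acc=1726311 shift=21 [end]
Varint 1: bytes[0:3] = E7 AE 69 -> value 1726311 (3 byte(s))
  byte[3]=0xFE cont=1 payload=0x7E=126: acc |= 126<<0 -> acc=126 shift=7
  byte[4]=0xB3 cont=1 payload=0x33=51: acc |= 51<<7 -> acc=6654 shift=14
  byte[5]=0x32 cont=0 payload=0x32=50: acc |= 50<<14 -> acc=825854 shift=21 [end]
Varint 2: bytes[3:6] = FE B3 32 -> value 825854 (3 byte(s))
  byte[6]=0xB3 cont=1 payload=0x33=51: acc |= 51<<0 -> acc=51 shift=7
  byte[7]=0xC6 cont=1 payload=0x46=70: acc |= 70<<7 -> acc=9011 shift=14
  byte[8]=0xEC cont=1 payload=0x6C=108: acc |= 108<<14 -> acc=1778483 shift=21
  byte[9]=0x07 cont=0 payload=0x07=7: acc |= 7<<21 -> acc=16458547 shift=28 [end]
Varint 3: bytes[6:10] = B3 C6 EC 07 -> value 16458547 (4 byte(s))
  byte[10]=0xA2 cont=1 payload=0x22=34: acc |= 34<<0 -> acc=34 shift=7
  byte[11]=0xF4 cont=1 payload=0x74=116: acc |= 116<<7 -> acc=14882 shift=14
  byte[12]=0xD6 cont=1 payload=0x56=86: acc |= 86<<14 -> acc=1423906 shift=21
  byte[13]=0x48 cont=0 payload=0x48=72: acc |= 72<<21 -> acc=152418850 shift=28 [end]
Varint 4: bytes[10:14] = A2 F4 D6 48 -> value 152418850 (4 byte(s))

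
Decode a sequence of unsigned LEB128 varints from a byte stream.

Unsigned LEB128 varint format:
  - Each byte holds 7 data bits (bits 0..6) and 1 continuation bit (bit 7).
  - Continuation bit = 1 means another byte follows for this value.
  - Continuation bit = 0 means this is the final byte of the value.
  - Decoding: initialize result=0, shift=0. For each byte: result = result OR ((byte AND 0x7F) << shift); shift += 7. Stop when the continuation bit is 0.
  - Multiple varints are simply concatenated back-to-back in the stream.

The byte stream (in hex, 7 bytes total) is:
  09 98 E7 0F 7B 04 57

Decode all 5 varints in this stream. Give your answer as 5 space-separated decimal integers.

Answer: 9 258968 123 4 87

Derivation:
  byte[0]=0x09 cont=0 payload=0x09=9: acc |= 9<<0 -> acc=9 shift=7 [end]
Varint 1: bytes[0:1] = 09 -> value 9 (1 byte(s))
  byte[1]=0x98 cont=1 payload=0x18=24: acc |= 24<<0 -> acc=24 shift=7
  byte[2]=0xE7 cont=1 payload=0x67=103: acc |= 103<<7 -> acc=13208 shift=14
  byte[3]=0x0F cont=0 payload=0x0F=15: acc |= 15<<14 -> acc=258968 shift=21 [end]
Varint 2: bytes[1:4] = 98 E7 0F -> value 258968 (3 byte(s))
  byte[4]=0x7B cont=0 payload=0x7B=123: acc |= 123<<0 -> acc=123 shift=7 [end]
Varint 3: bytes[4:5] = 7B -> value 123 (1 byte(s))
  byte[5]=0x04 cont=0 payload=0x04=4: acc |= 4<<0 -> acc=4 shift=7 [end]
Varint 4: bytes[5:6] = 04 -> value 4 (1 byte(s))
  byte[6]=0x57 cont=0 payload=0x57=87: acc |= 87<<0 -> acc=87 shift=7 [end]
Varint 5: bytes[6:7] = 57 -> value 87 (1 byte(s))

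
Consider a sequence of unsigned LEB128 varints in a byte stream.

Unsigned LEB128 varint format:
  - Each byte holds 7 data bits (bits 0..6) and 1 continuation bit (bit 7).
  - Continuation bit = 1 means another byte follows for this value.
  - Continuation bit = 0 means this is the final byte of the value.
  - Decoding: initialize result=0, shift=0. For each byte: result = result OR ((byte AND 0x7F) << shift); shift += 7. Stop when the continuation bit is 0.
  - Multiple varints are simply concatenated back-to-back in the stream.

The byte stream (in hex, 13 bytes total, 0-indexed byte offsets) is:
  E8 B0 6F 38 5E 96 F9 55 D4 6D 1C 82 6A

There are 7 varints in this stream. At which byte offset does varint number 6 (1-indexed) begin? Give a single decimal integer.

Answer: 10

Derivation:
  byte[0]=0xE8 cont=1 payload=0x68=104: acc |= 104<<0 -> acc=104 shift=7
  byte[1]=0xB0 cont=1 payload=0x30=48: acc |= 48<<7 -> acc=6248 shift=14
  byte[2]=0x6F cont=0 payload=0x6F=111: acc |= 111<<14 -> acc=1824872 shift=21 [end]
Varint 1: bytes[0:3] = E8 B0 6F -> value 1824872 (3 byte(s))
  byte[3]=0x38 cont=0 payload=0x38=56: acc |= 56<<0 -> acc=56 shift=7 [end]
Varint 2: bytes[3:4] = 38 -> value 56 (1 byte(s))
  byte[4]=0x5E cont=0 payload=0x5E=94: acc |= 94<<0 -> acc=94 shift=7 [end]
Varint 3: bytes[4:5] = 5E -> value 94 (1 byte(s))
  byte[5]=0x96 cont=1 payload=0x16=22: acc |= 22<<0 -> acc=22 shift=7
  byte[6]=0xF9 cont=1 payload=0x79=121: acc |= 121<<7 -> acc=15510 shift=14
  byte[7]=0x55 cont=0 payload=0x55=85: acc |= 85<<14 -> acc=1408150 shift=21 [end]
Varint 4: bytes[5:8] = 96 F9 55 -> value 1408150 (3 byte(s))
  byte[8]=0xD4 cont=1 payload=0x54=84: acc |= 84<<0 -> acc=84 shift=7
  byte[9]=0x6D cont=0 payload=0x6D=109: acc |= 109<<7 -> acc=14036 shift=14 [end]
Varint 5: bytes[8:10] = D4 6D -> value 14036 (2 byte(s))
  byte[10]=0x1C cont=0 payload=0x1C=28: acc |= 28<<0 -> acc=28 shift=7 [end]
Varint 6: bytes[10:11] = 1C -> value 28 (1 byte(s))
  byte[11]=0x82 cont=1 payload=0x02=2: acc |= 2<<0 -> acc=2 shift=7
  byte[12]=0x6A cont=0 payload=0x6A=106: acc |= 106<<7 -> acc=13570 shift=14 [end]
Varint 7: bytes[11:13] = 82 6A -> value 13570 (2 byte(s))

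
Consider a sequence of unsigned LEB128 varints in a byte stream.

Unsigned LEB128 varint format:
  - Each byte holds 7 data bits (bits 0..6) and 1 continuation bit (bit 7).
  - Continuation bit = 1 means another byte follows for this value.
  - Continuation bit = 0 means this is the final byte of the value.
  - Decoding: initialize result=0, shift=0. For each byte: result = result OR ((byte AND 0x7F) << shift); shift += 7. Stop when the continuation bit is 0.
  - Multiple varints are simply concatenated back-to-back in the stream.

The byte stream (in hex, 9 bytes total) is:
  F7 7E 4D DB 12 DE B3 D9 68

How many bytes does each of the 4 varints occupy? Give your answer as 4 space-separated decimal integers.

  byte[0]=0xF7 cont=1 payload=0x77=119: acc |= 119<<0 -> acc=119 shift=7
  byte[1]=0x7E cont=0 payload=0x7E=126: acc |= 126<<7 -> acc=16247 shift=14 [end]
Varint 1: bytes[0:2] = F7 7E -> value 16247 (2 byte(s))
  byte[2]=0x4D cont=0 payload=0x4D=77: acc |= 77<<0 -> acc=77 shift=7 [end]
Varint 2: bytes[2:3] = 4D -> value 77 (1 byte(s))
  byte[3]=0xDB cont=1 payload=0x5B=91: acc |= 91<<0 -> acc=91 shift=7
  byte[4]=0x12 cont=0 payload=0x12=18: acc |= 18<<7 -> acc=2395 shift=14 [end]
Varint 3: bytes[3:5] = DB 12 -> value 2395 (2 byte(s))
  byte[5]=0xDE cont=1 payload=0x5E=94: acc |= 94<<0 -> acc=94 shift=7
  byte[6]=0xB3 cont=1 payload=0x33=51: acc |= 51<<7 -> acc=6622 shift=14
  byte[7]=0xD9 cont=1 payload=0x59=89: acc |= 89<<14 -> acc=1464798 shift=21
  byte[8]=0x68 cont=0 payload=0x68=104: acc |= 104<<21 -> acc=219568606 shift=28 [end]
Varint 4: bytes[5:9] = DE B3 D9 68 -> value 219568606 (4 byte(s))

Answer: 2 1 2 4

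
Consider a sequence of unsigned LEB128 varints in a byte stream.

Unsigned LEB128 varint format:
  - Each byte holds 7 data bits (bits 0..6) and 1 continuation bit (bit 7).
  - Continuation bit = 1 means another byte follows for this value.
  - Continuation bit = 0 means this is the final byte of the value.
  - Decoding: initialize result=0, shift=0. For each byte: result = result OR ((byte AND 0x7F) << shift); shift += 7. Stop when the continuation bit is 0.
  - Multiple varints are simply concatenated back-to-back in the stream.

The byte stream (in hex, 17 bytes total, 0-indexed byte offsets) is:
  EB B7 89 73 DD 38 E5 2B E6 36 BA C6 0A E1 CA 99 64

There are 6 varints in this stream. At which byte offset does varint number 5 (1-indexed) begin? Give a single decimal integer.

Answer: 10

Derivation:
  byte[0]=0xEB cont=1 payload=0x6B=107: acc |= 107<<0 -> acc=107 shift=7
  byte[1]=0xB7 cont=1 payload=0x37=55: acc |= 55<<7 -> acc=7147 shift=14
  byte[2]=0x89 cont=1 payload=0x09=9: acc |= 9<<14 -> acc=154603 shift=21
  byte[3]=0x73 cont=0 payload=0x73=115: acc |= 115<<21 -> acc=241327083 shift=28 [end]
Varint 1: bytes[0:4] = EB B7 89 73 -> value 241327083 (4 byte(s))
  byte[4]=0xDD cont=1 payload=0x5D=93: acc |= 93<<0 -> acc=93 shift=7
  byte[5]=0x38 cont=0 payload=0x38=56: acc |= 56<<7 -> acc=7261 shift=14 [end]
Varint 2: bytes[4:6] = DD 38 -> value 7261 (2 byte(s))
  byte[6]=0xE5 cont=1 payload=0x65=101: acc |= 101<<0 -> acc=101 shift=7
  byte[7]=0x2B cont=0 payload=0x2B=43: acc |= 43<<7 -> acc=5605 shift=14 [end]
Varint 3: bytes[6:8] = E5 2B -> value 5605 (2 byte(s))
  byte[8]=0xE6 cont=1 payload=0x66=102: acc |= 102<<0 -> acc=102 shift=7
  byte[9]=0x36 cont=0 payload=0x36=54: acc |= 54<<7 -> acc=7014 shift=14 [end]
Varint 4: bytes[8:10] = E6 36 -> value 7014 (2 byte(s))
  byte[10]=0xBA cont=1 payload=0x3A=58: acc |= 58<<0 -> acc=58 shift=7
  byte[11]=0xC6 cont=1 payload=0x46=70: acc |= 70<<7 -> acc=9018 shift=14
  byte[12]=0x0A cont=0 payload=0x0A=10: acc |= 10<<14 -> acc=172858 shift=21 [end]
Varint 5: bytes[10:13] = BA C6 0A -> value 172858 (3 byte(s))
  byte[13]=0xE1 cont=1 payload=0x61=97: acc |= 97<<0 -> acc=97 shift=7
  byte[14]=0xCA cont=1 payload=0x4A=74: acc |= 74<<7 -> acc=9569 shift=14
  byte[15]=0x99 cont=1 payload=0x19=25: acc |= 25<<14 -> acc=419169 shift=21
  byte[16]=0x64 cont=0 payload=0x64=100: acc |= 100<<21 -> acc=210134369 shift=28 [end]
Varint 6: bytes[13:17] = E1 CA 99 64 -> value 210134369 (4 byte(s))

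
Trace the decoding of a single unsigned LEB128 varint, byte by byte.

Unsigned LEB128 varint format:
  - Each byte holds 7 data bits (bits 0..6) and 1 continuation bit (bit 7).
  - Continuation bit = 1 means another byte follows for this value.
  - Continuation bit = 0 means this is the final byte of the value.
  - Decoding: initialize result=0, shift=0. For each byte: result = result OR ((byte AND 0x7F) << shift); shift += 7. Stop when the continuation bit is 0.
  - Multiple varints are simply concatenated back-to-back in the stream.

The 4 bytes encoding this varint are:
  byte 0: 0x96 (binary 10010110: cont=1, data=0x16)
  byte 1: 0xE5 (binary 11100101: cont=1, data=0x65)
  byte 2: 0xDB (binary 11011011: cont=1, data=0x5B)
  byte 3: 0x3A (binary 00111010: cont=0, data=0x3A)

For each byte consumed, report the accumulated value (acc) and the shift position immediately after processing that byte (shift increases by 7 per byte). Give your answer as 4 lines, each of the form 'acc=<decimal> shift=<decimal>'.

byte 0=0x96: payload=0x16=22, contrib = 22<<0 = 22; acc -> 22, shift -> 7
byte 1=0xE5: payload=0x65=101, contrib = 101<<7 = 12928; acc -> 12950, shift -> 14
byte 2=0xDB: payload=0x5B=91, contrib = 91<<14 = 1490944; acc -> 1503894, shift -> 21
byte 3=0x3A: payload=0x3A=58, contrib = 58<<21 = 121634816; acc -> 123138710, shift -> 28

Answer: acc=22 shift=7
acc=12950 shift=14
acc=1503894 shift=21
acc=123138710 shift=28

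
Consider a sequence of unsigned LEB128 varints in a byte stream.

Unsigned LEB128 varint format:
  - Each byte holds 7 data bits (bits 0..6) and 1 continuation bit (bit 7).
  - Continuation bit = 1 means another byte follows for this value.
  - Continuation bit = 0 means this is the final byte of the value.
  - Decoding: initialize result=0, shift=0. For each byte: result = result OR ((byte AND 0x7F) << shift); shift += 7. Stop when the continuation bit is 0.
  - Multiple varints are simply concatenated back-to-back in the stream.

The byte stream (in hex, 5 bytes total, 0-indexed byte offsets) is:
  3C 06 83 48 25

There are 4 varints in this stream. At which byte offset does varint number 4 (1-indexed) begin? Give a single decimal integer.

Answer: 4

Derivation:
  byte[0]=0x3C cont=0 payload=0x3C=60: acc |= 60<<0 -> acc=60 shift=7 [end]
Varint 1: bytes[0:1] = 3C -> value 60 (1 byte(s))
  byte[1]=0x06 cont=0 payload=0x06=6: acc |= 6<<0 -> acc=6 shift=7 [end]
Varint 2: bytes[1:2] = 06 -> value 6 (1 byte(s))
  byte[2]=0x83 cont=1 payload=0x03=3: acc |= 3<<0 -> acc=3 shift=7
  byte[3]=0x48 cont=0 payload=0x48=72: acc |= 72<<7 -> acc=9219 shift=14 [end]
Varint 3: bytes[2:4] = 83 48 -> value 9219 (2 byte(s))
  byte[4]=0x25 cont=0 payload=0x25=37: acc |= 37<<0 -> acc=37 shift=7 [end]
Varint 4: bytes[4:5] = 25 -> value 37 (1 byte(s))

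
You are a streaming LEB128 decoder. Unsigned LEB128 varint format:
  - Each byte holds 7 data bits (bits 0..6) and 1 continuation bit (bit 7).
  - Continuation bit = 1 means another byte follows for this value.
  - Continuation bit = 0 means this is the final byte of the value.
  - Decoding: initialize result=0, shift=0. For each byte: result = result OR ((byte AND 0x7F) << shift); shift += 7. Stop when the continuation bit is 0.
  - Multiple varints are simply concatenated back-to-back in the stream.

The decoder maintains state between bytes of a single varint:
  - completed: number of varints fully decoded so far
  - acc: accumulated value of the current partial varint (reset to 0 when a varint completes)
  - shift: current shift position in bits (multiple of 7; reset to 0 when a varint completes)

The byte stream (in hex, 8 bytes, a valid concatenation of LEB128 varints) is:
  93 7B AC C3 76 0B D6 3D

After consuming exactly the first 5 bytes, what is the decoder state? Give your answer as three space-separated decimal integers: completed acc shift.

Answer: 2 0 0

Derivation:
byte[0]=0x93 cont=1 payload=0x13: acc |= 19<<0 -> completed=0 acc=19 shift=7
byte[1]=0x7B cont=0 payload=0x7B: varint #1 complete (value=15763); reset -> completed=1 acc=0 shift=0
byte[2]=0xAC cont=1 payload=0x2C: acc |= 44<<0 -> completed=1 acc=44 shift=7
byte[3]=0xC3 cont=1 payload=0x43: acc |= 67<<7 -> completed=1 acc=8620 shift=14
byte[4]=0x76 cont=0 payload=0x76: varint #2 complete (value=1941932); reset -> completed=2 acc=0 shift=0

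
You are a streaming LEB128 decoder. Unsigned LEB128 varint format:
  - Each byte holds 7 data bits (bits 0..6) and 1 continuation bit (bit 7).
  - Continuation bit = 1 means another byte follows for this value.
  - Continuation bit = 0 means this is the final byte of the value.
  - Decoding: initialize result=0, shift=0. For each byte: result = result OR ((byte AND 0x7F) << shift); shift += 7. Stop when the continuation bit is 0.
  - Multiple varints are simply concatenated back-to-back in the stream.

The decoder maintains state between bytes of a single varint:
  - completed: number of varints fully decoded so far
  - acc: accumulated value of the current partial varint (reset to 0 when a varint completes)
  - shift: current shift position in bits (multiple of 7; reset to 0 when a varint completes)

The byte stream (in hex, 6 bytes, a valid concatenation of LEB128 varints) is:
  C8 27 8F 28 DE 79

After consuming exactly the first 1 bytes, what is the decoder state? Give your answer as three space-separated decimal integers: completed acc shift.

byte[0]=0xC8 cont=1 payload=0x48: acc |= 72<<0 -> completed=0 acc=72 shift=7

Answer: 0 72 7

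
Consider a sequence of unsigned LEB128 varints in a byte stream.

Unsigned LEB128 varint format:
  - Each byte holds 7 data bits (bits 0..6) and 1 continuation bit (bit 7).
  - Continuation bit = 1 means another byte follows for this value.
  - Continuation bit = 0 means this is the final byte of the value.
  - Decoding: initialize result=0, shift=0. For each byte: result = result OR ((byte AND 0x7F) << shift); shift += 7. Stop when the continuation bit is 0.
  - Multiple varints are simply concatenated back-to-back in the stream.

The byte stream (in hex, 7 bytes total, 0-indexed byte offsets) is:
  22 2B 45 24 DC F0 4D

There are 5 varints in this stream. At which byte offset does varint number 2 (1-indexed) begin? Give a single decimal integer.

  byte[0]=0x22 cont=0 payload=0x22=34: acc |= 34<<0 -> acc=34 shift=7 [end]
Varint 1: bytes[0:1] = 22 -> value 34 (1 byte(s))
  byte[1]=0x2B cont=0 payload=0x2B=43: acc |= 43<<0 -> acc=43 shift=7 [end]
Varint 2: bytes[1:2] = 2B -> value 43 (1 byte(s))
  byte[2]=0x45 cont=0 payload=0x45=69: acc |= 69<<0 -> acc=69 shift=7 [end]
Varint 3: bytes[2:3] = 45 -> value 69 (1 byte(s))
  byte[3]=0x24 cont=0 payload=0x24=36: acc |= 36<<0 -> acc=36 shift=7 [end]
Varint 4: bytes[3:4] = 24 -> value 36 (1 byte(s))
  byte[4]=0xDC cont=1 payload=0x5C=92: acc |= 92<<0 -> acc=92 shift=7
  byte[5]=0xF0 cont=1 payload=0x70=112: acc |= 112<<7 -> acc=14428 shift=14
  byte[6]=0x4D cont=0 payload=0x4D=77: acc |= 77<<14 -> acc=1275996 shift=21 [end]
Varint 5: bytes[4:7] = DC F0 4D -> value 1275996 (3 byte(s))

Answer: 1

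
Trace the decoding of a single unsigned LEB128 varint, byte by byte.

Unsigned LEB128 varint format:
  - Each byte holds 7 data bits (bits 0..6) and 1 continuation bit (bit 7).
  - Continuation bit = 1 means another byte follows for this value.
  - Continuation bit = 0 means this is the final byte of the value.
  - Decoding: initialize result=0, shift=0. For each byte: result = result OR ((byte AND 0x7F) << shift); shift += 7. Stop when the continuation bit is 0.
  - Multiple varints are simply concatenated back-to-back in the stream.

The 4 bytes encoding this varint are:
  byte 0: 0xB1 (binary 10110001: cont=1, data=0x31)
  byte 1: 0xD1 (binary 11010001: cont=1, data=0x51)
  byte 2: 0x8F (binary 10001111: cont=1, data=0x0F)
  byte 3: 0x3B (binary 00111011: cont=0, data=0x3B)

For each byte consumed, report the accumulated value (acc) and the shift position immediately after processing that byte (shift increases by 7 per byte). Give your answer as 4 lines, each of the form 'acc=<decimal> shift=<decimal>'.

Answer: acc=49 shift=7
acc=10417 shift=14
acc=256177 shift=21
acc=123988145 shift=28

Derivation:
byte 0=0xB1: payload=0x31=49, contrib = 49<<0 = 49; acc -> 49, shift -> 7
byte 1=0xD1: payload=0x51=81, contrib = 81<<7 = 10368; acc -> 10417, shift -> 14
byte 2=0x8F: payload=0x0F=15, contrib = 15<<14 = 245760; acc -> 256177, shift -> 21
byte 3=0x3B: payload=0x3B=59, contrib = 59<<21 = 123731968; acc -> 123988145, shift -> 28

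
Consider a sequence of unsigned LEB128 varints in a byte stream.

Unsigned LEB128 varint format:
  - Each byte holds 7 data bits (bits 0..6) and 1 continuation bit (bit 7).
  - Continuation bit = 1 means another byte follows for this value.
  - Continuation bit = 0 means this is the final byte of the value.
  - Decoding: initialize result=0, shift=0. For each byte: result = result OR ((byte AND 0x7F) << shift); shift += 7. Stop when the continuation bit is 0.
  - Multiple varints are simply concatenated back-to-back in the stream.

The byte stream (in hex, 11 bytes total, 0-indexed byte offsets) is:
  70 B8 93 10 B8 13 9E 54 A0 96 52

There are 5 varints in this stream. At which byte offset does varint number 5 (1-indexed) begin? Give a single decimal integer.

Answer: 8

Derivation:
  byte[0]=0x70 cont=0 payload=0x70=112: acc |= 112<<0 -> acc=112 shift=7 [end]
Varint 1: bytes[0:1] = 70 -> value 112 (1 byte(s))
  byte[1]=0xB8 cont=1 payload=0x38=56: acc |= 56<<0 -> acc=56 shift=7
  byte[2]=0x93 cont=1 payload=0x13=19: acc |= 19<<7 -> acc=2488 shift=14
  byte[3]=0x10 cont=0 payload=0x10=16: acc |= 16<<14 -> acc=264632 shift=21 [end]
Varint 2: bytes[1:4] = B8 93 10 -> value 264632 (3 byte(s))
  byte[4]=0xB8 cont=1 payload=0x38=56: acc |= 56<<0 -> acc=56 shift=7
  byte[5]=0x13 cont=0 payload=0x13=19: acc |= 19<<7 -> acc=2488 shift=14 [end]
Varint 3: bytes[4:6] = B8 13 -> value 2488 (2 byte(s))
  byte[6]=0x9E cont=1 payload=0x1E=30: acc |= 30<<0 -> acc=30 shift=7
  byte[7]=0x54 cont=0 payload=0x54=84: acc |= 84<<7 -> acc=10782 shift=14 [end]
Varint 4: bytes[6:8] = 9E 54 -> value 10782 (2 byte(s))
  byte[8]=0xA0 cont=1 payload=0x20=32: acc |= 32<<0 -> acc=32 shift=7
  byte[9]=0x96 cont=1 payload=0x16=22: acc |= 22<<7 -> acc=2848 shift=14
  byte[10]=0x52 cont=0 payload=0x52=82: acc |= 82<<14 -> acc=1346336 shift=21 [end]
Varint 5: bytes[8:11] = A0 96 52 -> value 1346336 (3 byte(s))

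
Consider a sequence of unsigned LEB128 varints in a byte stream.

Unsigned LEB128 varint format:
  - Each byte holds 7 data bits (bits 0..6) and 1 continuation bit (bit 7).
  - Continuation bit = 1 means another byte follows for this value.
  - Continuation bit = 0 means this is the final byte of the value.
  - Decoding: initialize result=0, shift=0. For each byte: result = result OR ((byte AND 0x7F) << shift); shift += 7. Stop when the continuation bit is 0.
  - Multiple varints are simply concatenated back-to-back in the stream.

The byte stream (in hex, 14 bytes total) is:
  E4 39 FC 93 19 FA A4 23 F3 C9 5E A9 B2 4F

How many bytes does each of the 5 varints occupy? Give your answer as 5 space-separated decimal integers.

  byte[0]=0xE4 cont=1 payload=0x64=100: acc |= 100<<0 -> acc=100 shift=7
  byte[1]=0x39 cont=0 payload=0x39=57: acc |= 57<<7 -> acc=7396 shift=14 [end]
Varint 1: bytes[0:2] = E4 39 -> value 7396 (2 byte(s))
  byte[2]=0xFC cont=1 payload=0x7C=124: acc |= 124<<0 -> acc=124 shift=7
  byte[3]=0x93 cont=1 payload=0x13=19: acc |= 19<<7 -> acc=2556 shift=14
  byte[4]=0x19 cont=0 payload=0x19=25: acc |= 25<<14 -> acc=412156 shift=21 [end]
Varint 2: bytes[2:5] = FC 93 19 -> value 412156 (3 byte(s))
  byte[5]=0xFA cont=1 payload=0x7A=122: acc |= 122<<0 -> acc=122 shift=7
  byte[6]=0xA4 cont=1 payload=0x24=36: acc |= 36<<7 -> acc=4730 shift=14
  byte[7]=0x23 cont=0 payload=0x23=35: acc |= 35<<14 -> acc=578170 shift=21 [end]
Varint 3: bytes[5:8] = FA A4 23 -> value 578170 (3 byte(s))
  byte[8]=0xF3 cont=1 payload=0x73=115: acc |= 115<<0 -> acc=115 shift=7
  byte[9]=0xC9 cont=1 payload=0x49=73: acc |= 73<<7 -> acc=9459 shift=14
  byte[10]=0x5E cont=0 payload=0x5E=94: acc |= 94<<14 -> acc=1549555 shift=21 [end]
Varint 4: bytes[8:11] = F3 C9 5E -> value 1549555 (3 byte(s))
  byte[11]=0xA9 cont=1 payload=0x29=41: acc |= 41<<0 -> acc=41 shift=7
  byte[12]=0xB2 cont=1 payload=0x32=50: acc |= 50<<7 -> acc=6441 shift=14
  byte[13]=0x4F cont=0 payload=0x4F=79: acc |= 79<<14 -> acc=1300777 shift=21 [end]
Varint 5: bytes[11:14] = A9 B2 4F -> value 1300777 (3 byte(s))

Answer: 2 3 3 3 3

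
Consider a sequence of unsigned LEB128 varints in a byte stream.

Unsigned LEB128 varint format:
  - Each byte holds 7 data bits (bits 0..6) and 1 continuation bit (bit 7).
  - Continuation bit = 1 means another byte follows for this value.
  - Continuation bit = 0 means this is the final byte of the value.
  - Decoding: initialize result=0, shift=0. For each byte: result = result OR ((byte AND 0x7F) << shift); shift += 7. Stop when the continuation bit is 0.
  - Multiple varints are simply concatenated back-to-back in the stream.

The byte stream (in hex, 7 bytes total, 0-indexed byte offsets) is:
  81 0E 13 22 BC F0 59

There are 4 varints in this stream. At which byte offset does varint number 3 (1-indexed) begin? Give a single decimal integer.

Answer: 3

Derivation:
  byte[0]=0x81 cont=1 payload=0x01=1: acc |= 1<<0 -> acc=1 shift=7
  byte[1]=0x0E cont=0 payload=0x0E=14: acc |= 14<<7 -> acc=1793 shift=14 [end]
Varint 1: bytes[0:2] = 81 0E -> value 1793 (2 byte(s))
  byte[2]=0x13 cont=0 payload=0x13=19: acc |= 19<<0 -> acc=19 shift=7 [end]
Varint 2: bytes[2:3] = 13 -> value 19 (1 byte(s))
  byte[3]=0x22 cont=0 payload=0x22=34: acc |= 34<<0 -> acc=34 shift=7 [end]
Varint 3: bytes[3:4] = 22 -> value 34 (1 byte(s))
  byte[4]=0xBC cont=1 payload=0x3C=60: acc |= 60<<0 -> acc=60 shift=7
  byte[5]=0xF0 cont=1 payload=0x70=112: acc |= 112<<7 -> acc=14396 shift=14
  byte[6]=0x59 cont=0 payload=0x59=89: acc |= 89<<14 -> acc=1472572 shift=21 [end]
Varint 4: bytes[4:7] = BC F0 59 -> value 1472572 (3 byte(s))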